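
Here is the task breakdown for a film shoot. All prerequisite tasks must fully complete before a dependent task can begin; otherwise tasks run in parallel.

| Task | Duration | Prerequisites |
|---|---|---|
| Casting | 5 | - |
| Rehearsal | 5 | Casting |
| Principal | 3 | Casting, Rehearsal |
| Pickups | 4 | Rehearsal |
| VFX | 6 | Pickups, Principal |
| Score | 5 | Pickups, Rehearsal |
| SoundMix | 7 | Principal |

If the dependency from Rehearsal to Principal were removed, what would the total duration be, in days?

20

With the dependency in place, Casting→Rehearsal→Principal→SoundMix = 5+5+3+7 = 20 sets the finish at 20 days.
Without Rehearsal→Principal, Principal's earliest start moves from 10 to 5.
After: Casting→Rehearsal→Pickups→VFX = 5+5+4+6 = 20 → 20 days.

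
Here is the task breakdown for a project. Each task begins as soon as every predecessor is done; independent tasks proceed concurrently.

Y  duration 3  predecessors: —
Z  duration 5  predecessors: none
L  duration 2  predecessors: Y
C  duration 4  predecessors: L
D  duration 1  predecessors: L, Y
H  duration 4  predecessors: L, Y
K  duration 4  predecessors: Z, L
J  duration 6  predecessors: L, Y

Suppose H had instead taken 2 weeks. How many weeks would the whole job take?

The binding path is Y→L→J = 3+2+6 = 11; finish at 11 weeks.
H is off the critical path — its longest chain is 9 weeks, giving 2 of slack.
The critical path is still Y→L→J; finish is now 11 weeks.

11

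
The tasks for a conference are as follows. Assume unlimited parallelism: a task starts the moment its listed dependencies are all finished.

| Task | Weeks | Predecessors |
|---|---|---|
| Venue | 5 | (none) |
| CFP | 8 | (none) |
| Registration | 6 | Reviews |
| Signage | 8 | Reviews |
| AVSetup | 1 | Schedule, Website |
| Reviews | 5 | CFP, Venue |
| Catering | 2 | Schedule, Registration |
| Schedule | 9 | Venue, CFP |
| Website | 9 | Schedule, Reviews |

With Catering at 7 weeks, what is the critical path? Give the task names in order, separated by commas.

CFP, Schedule, Website, AVSetup

Critical path before the change: CFP→Schedule→Website→AVSetup = 8+9+9+1 = 27 giving 27 weeks.
The longest path through Catering is only 21 weeks, so Catering has float 6.
No other chain overtakes it, so the finish is 27 weeks.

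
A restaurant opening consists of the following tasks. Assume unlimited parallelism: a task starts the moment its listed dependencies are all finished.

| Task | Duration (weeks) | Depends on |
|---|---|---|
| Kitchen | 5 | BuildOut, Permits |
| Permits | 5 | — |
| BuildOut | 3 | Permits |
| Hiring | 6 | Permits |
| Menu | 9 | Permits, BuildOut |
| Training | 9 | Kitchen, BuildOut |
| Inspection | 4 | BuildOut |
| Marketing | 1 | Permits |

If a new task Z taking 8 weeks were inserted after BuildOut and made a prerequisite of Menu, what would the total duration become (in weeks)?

Originally the job takes 22 weeks.
With Z inserted, Menu now waits for max(Permits, BuildOut, Z).
New critical path: Permits→BuildOut→Z→Menu = 5+3+8+9 = 25 ⇒ 25 weeks.

25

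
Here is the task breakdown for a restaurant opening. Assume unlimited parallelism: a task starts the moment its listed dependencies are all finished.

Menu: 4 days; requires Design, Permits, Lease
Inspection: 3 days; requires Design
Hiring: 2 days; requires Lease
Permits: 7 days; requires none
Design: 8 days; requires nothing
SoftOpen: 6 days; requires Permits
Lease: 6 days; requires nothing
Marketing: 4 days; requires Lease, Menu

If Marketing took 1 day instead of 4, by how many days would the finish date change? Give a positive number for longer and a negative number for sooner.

Critical path before the change: Design→Menu→Marketing = 8+4+4 = 16 giving 16 days.
Marketing is on the critical path; changing it to 1 makes that path 13 days.
The binding chain switches to Permits→SoftOpen = 7+6 = 13; finish 13 days.
Change in finish: 13 − 16 = -3 days.

-3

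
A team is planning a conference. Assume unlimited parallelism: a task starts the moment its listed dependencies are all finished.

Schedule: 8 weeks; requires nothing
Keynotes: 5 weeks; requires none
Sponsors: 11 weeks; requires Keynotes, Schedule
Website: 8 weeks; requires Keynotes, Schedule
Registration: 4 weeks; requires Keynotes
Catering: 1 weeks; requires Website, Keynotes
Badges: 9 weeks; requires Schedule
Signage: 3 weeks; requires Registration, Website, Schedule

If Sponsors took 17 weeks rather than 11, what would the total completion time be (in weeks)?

25

Baseline: Schedule→Sponsors = 8+11 = 19 → 19 weeks.
Sponsors lies on that path, so at 17 weeks the path becomes 25 weeks.
The critical path is still Schedule→Sponsors; finish is now 25 weeks.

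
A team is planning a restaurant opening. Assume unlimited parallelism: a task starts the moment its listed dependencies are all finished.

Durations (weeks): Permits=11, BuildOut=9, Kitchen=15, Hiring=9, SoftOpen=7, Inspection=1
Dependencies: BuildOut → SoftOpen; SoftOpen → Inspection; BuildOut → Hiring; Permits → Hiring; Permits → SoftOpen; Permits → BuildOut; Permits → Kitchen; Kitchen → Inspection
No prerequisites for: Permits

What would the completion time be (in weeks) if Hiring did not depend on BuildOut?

Before: longest chain Permits→BuildOut→Hiring = 11+9+9 = 29, finish 29.
Without BuildOut→Hiring, Hiring's earliest start moves from 20 to 11.
New critical path: Permits→BuildOut→SoftOpen→Inspection = 11+9+7+1 = 28 ⇒ 28 weeks.

28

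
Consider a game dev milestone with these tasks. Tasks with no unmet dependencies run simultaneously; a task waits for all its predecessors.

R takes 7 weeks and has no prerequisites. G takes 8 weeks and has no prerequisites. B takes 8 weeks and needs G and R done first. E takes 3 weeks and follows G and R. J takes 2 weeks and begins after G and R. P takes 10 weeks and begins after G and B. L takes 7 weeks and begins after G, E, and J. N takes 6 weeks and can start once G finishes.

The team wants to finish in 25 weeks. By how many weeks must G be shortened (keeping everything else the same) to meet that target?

1

Current finish: 26 weeks; target: 25.
G is on every critical path, so each week cut from G cuts the finish by one (this holds down to a finish of 25).
Need 26 − 25 = 1 week off G → G becomes 7 weeks, finish becomes 25.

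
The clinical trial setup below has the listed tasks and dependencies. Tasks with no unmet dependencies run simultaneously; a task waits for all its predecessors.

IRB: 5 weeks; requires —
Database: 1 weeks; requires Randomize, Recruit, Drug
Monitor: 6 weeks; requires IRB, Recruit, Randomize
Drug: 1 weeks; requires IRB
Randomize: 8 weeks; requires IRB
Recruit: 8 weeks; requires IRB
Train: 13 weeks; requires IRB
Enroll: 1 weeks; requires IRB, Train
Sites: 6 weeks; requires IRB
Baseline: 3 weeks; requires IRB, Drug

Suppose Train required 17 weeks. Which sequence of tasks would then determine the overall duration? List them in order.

Actual critical path: IRB→Train→Enroll = 5+13+1 = 19 ⇒ 19 weeks.
Train is on the critical path; changing it to 17 makes that path 23 weeks.
That remains the longest chain; total 23 weeks.

IRB, Train, Enroll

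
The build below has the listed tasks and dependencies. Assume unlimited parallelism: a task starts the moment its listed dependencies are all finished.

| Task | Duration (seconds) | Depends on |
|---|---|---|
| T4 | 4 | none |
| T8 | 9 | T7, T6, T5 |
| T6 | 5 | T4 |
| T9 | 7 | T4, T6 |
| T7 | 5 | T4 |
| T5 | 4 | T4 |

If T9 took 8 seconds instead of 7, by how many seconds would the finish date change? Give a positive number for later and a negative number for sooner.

0

As given, the longest chain is T4→T6→T8 = 4+5+9 = 18, so the finish is 18 seconds.
T9 is off the critical path — its longest chain is 16 seconds, giving 2 of slack.
No other chain overtakes it, so the finish is 18 seconds.
Change in finish: 18 − 18 = +0 seconds.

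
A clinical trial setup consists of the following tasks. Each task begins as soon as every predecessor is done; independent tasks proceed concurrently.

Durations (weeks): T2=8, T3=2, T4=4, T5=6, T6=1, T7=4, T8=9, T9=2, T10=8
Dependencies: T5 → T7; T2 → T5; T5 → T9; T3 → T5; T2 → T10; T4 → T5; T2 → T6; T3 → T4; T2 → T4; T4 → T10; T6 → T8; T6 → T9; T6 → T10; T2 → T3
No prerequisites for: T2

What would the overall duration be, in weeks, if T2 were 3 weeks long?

Actual critical path: T2→T3→T4→T5→T7 = 8+2+4+6+4 = 24 ⇒ 24 weeks.
T2 is on the critical path; changing it to 3 makes that path 19 weeks.
The critical path is still T2→T3→T4→T5→T7; finish is now 19 weeks.

19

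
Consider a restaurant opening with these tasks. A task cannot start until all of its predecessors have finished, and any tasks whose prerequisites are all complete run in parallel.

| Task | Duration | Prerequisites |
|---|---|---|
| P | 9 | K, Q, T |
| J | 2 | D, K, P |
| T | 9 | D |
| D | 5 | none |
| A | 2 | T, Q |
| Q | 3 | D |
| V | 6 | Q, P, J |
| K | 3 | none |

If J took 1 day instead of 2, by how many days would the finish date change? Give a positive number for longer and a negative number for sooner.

-1

The binding path is D→T→P→J→V = 5+9+9+2+6 = 31; finish at 31 days.
Since J is critical, the -1 change carries straight to that chain (now 30 days).
That remains the longest chain; total 30 days.
Change in finish: 30 − 31 = -1 days.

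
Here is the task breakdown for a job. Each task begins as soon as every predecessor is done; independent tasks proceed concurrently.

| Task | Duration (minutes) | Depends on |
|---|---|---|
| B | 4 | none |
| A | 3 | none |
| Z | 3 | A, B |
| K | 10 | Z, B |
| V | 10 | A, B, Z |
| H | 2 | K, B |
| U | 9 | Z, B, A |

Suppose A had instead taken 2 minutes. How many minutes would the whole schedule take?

19

Critical path before the change: B→Z→K→H = 4+3+10+2 = 19 giving 19 minutes.
A is off the critical path — its longest chain is 18 minutes, giving 1 of slack.
The critical path is still B→Z→K→H; finish is now 19 minutes.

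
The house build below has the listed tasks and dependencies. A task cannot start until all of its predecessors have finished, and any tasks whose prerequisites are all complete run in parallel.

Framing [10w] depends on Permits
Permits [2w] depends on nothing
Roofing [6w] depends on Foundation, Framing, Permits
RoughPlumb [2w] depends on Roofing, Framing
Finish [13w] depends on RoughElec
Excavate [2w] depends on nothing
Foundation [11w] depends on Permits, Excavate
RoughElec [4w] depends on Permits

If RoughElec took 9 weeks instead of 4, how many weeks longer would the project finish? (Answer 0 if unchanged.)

3

Actual critical path: Permits→Foundation→Roofing→RoughPlumb = 2+11+6+2 = 21 ⇒ 21 weeks.
RoughElec has 2 weeks of float (longest path through it is 19).
New critical path: Permits→RoughElec→Finish = 2+9+13 = 24 ⇒ 24 weeks.
Change in finish: 24 − 21 = +3 weeks.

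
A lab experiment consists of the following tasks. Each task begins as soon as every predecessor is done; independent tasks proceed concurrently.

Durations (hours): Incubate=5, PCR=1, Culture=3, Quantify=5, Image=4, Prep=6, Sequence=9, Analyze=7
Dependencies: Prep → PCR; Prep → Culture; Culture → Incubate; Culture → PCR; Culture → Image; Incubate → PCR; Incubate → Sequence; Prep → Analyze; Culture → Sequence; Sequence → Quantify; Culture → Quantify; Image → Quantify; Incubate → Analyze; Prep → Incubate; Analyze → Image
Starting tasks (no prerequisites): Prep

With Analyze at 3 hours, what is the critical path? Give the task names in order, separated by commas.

The binding path is Prep→Culture→Incubate→Analyze→Image→Quantify = 6+3+5+7+4+5 = 30; finish at 30 hours.
Analyze is on the critical path; changing it to 3 makes that path 26 hours.
The binding chain switches to Prep→Culture→Incubate→Sequence→Quantify = 6+3+5+9+5 = 28; finish 28 hours.

Prep, Culture, Incubate, Sequence, Quantify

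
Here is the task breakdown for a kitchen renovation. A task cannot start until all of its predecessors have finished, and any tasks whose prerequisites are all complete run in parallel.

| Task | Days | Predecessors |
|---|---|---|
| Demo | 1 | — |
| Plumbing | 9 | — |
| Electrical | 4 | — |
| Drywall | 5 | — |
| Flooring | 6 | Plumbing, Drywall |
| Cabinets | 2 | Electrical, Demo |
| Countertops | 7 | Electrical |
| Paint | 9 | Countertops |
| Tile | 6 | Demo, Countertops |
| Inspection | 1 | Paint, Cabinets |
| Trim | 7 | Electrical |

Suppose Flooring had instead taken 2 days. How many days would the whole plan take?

21

Actual critical path: Electrical→Countertops→Paint→Inspection = 4+7+9+1 = 21 ⇒ 21 days.
Flooring is off the critical path — its longest chain is 15 days, giving 6 of slack.
The critical path is still Electrical→Countertops→Paint→Inspection; finish is now 21 days.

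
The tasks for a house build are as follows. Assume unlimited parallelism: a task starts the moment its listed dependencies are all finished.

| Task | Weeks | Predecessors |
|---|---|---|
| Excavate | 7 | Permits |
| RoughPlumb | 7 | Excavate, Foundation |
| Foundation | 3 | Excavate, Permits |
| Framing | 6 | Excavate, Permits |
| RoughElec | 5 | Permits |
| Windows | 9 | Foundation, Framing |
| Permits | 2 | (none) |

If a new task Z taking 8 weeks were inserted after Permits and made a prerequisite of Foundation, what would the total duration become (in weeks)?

24

Originally the schedule takes 24 weeks.
With Z inserted, Foundation now waits for max(Excavate, Permits, Z).
New critical path: Permits→Excavate→Framing→Windows = 2+7+6+9 = 24 ⇒ 24 weeks.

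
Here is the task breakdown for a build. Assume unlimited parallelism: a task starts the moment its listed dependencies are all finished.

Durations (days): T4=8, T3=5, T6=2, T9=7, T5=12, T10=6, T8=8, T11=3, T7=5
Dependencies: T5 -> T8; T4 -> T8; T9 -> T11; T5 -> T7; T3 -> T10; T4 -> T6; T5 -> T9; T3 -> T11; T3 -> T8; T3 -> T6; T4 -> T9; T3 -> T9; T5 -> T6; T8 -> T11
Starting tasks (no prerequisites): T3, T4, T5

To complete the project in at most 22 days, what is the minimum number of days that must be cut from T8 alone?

Current finish: 23 days; target: 22.
T8 is on every critical path, so each day cut from T8 cuts the finish by one (this holds down to a finish of 22).
Need 23 − 22 = 1 day off T8 → T8 becomes 7 days, finish becomes 22.

1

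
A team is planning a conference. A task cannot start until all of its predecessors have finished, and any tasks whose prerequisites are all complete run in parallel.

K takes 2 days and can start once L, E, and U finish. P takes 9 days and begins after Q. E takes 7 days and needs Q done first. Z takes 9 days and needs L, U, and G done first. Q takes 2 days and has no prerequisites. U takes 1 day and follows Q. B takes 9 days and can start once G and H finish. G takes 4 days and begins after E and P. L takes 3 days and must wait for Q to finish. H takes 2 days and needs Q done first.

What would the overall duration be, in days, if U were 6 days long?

Critical path before the change: Q→P→G→B = 2+9+4+9 = 24 giving 24 days.
U has 12 days of float (longest path through it is 12).
No other chain overtakes it, so the finish is 24 days.

24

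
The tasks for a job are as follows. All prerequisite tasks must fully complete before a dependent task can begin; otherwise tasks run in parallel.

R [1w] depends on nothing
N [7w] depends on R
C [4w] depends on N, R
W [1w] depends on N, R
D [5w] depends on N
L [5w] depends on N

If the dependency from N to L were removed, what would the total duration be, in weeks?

Before: longest chain R→N→D = 1+7+5 = 13, finish 13.
Without N→L, L's earliest start moves from 8 to 0.
After: R→N→D = 1+7+5 = 13 → 13 weeks.

13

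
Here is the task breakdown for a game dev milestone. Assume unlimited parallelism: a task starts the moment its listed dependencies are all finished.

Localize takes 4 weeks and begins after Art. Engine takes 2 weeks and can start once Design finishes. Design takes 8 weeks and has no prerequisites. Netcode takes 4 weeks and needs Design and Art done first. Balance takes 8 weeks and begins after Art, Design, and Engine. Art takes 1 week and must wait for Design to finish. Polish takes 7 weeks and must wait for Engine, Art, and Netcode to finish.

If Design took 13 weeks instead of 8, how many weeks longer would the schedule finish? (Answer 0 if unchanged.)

The binding path is Design→Art→Netcode→Polish = 8+1+4+7 = 20; finish at 20 weeks.
Since Design is critical, the +5 change carries straight to that chain (now 25 weeks).
That remains the longest chain; total 25 weeks.
Change in finish: 25 − 20 = +5 weeks.

5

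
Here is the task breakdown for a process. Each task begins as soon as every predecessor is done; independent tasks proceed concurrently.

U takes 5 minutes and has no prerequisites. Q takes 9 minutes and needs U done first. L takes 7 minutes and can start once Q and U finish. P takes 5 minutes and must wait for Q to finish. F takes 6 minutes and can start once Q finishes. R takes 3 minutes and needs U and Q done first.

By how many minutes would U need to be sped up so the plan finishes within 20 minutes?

Current finish: 21 minutes; target: 20.
U is on every critical path, so each minute cut from U cuts the finish by one (this holds down to a finish of 17).
Need 21 − 20 = 1 minute off U → U becomes 4 minutes, finish becomes 20.

1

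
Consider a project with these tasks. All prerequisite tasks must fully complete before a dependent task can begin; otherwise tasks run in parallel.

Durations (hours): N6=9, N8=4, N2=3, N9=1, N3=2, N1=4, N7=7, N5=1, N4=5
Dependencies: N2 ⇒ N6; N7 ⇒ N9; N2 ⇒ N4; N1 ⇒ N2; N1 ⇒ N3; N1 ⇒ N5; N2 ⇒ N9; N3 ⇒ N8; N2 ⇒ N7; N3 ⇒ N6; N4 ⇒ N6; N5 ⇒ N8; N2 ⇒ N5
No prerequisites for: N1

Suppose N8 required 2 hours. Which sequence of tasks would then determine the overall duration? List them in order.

N1, N2, N4, N6

Baseline: N1→N2→N4→N6 = 4+3+5+9 = 21 → 21 hours.
The longest path through N8 is only 12 hours, so N8 has float 9.
The critical path is still N1→N2→N4→N6; finish is now 21 hours.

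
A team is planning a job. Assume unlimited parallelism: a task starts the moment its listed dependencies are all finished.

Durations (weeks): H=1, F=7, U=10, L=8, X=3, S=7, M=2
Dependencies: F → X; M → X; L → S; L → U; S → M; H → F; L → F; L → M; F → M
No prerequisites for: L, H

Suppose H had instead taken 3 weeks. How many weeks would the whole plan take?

Actual critical path: L→F→M→X = 8+7+2+3 = 20 ⇒ 20 weeks.
The longest path through H is only 13 weeks, so H has float 7.
That remains the longest chain; total 20 weeks.

20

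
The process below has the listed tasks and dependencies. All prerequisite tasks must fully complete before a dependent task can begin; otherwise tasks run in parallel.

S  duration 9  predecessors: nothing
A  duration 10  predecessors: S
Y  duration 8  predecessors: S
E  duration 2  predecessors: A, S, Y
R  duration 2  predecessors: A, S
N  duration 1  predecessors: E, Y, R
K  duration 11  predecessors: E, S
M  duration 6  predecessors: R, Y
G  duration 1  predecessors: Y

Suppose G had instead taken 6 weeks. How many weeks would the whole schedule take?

As given, the longest chain is S→A→E→K = 9+10+2+11 = 32, so the finish is 32 weeks.
G is off the critical path — its longest chain is 18 weeks, giving 14 of slack.
The critical path is still S→A→E→K; finish is now 32 weeks.

32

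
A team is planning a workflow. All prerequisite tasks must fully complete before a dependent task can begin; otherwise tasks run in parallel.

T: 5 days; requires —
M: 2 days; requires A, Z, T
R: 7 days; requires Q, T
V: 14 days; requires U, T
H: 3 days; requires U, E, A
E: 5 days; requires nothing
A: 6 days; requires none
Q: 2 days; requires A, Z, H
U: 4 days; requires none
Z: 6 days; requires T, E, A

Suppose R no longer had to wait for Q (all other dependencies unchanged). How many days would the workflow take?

Original critical path: A→Z→Q→R = 6+6+2+7 = 21 ⇒ 21 days.
Without Q→R, R's earliest start moves from 14 to 5.
New critical path: T→V = 5+14 = 19 ⇒ 19 days.

19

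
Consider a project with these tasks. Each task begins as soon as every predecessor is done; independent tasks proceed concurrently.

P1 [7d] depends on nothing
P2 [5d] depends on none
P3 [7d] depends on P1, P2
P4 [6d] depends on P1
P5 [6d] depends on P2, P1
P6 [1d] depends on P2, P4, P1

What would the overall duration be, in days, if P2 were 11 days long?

Critical path before the change: P1→P3 = 7+7 = 14 giving 14 days.
P2 has 2 days of float (longest path through it is 12).
Now P2→P3 = 11+7 = 18 is longest, so the finish becomes 18 days.

18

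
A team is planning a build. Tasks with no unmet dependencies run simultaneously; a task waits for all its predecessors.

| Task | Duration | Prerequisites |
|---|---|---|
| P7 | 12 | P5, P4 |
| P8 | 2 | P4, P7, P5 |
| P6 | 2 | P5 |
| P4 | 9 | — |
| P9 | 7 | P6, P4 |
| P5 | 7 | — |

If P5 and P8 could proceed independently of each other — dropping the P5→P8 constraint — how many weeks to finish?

With the dependency in place, P4→P7→P8 = 9+12+2 = 23 sets the finish at 23 weeks.
Dropping P5→P8 doesn't change P8's earliest start (21); another predecessor still binds.
New critical path: P4→P7→P8 = 9+12+2 = 23 ⇒ 23 weeks.

23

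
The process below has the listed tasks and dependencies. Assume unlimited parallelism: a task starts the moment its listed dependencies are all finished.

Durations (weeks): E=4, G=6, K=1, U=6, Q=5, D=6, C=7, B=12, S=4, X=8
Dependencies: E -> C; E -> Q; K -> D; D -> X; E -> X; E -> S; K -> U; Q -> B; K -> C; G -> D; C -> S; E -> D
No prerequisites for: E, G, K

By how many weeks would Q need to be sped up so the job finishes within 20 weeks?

Current finish: 21 weeks; target: 20.
Q is on every critical path, so each week cut from Q cuts the finish by one (this holds down to a finish of 20).
Need 21 − 20 = 1 week off Q → Q becomes 4 weeks, finish becomes 20.

1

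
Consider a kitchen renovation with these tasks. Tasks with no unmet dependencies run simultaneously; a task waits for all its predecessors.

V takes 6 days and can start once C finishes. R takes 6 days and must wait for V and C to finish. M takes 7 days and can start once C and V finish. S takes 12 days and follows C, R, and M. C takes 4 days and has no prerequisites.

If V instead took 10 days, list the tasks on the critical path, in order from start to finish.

Actual critical path: C→V→M→S = 4+6+7+12 = 29 ⇒ 29 days.
Since V is critical, the +4 change carries straight to that chain (now 33 days).
That remains the longest chain; total 33 days.

C, V, M, S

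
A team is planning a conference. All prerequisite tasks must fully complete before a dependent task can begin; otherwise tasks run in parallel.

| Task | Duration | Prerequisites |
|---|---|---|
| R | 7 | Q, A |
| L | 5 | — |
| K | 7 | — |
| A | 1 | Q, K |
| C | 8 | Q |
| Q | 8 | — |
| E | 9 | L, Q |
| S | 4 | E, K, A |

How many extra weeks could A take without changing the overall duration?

5

Critical path: Q→E→S = 8+9+4 = 21, so the finish is 21 weeks.
The longest chain containing A totals 16 weeks.
Float = 21 − 16 = 5.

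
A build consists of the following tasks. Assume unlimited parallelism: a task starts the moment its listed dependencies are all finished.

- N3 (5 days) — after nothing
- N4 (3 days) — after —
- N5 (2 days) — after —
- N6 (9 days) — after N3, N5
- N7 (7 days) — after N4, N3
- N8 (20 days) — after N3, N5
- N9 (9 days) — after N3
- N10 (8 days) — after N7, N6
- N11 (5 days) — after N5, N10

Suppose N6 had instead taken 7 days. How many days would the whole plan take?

25

Baseline: N3→N6→N10→N11 = 5+9+8+5 = 27 → 27 days.
Since N6 is critical, the -2 change carries straight to that chain (now 25 days).
No other chain overtakes it, so the finish is 25 days.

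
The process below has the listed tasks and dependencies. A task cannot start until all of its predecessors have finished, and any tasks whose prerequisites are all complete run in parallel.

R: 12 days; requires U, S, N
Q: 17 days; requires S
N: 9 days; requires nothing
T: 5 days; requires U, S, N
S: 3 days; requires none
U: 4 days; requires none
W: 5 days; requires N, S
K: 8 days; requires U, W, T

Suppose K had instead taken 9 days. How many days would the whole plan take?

Critical path before the change: N→W→K = 9+5+8 = 22 giving 22 days.
K is on the critical path; changing it to 9 makes that path 23 days.
No other chain overtakes it, so the finish is 23 days.

23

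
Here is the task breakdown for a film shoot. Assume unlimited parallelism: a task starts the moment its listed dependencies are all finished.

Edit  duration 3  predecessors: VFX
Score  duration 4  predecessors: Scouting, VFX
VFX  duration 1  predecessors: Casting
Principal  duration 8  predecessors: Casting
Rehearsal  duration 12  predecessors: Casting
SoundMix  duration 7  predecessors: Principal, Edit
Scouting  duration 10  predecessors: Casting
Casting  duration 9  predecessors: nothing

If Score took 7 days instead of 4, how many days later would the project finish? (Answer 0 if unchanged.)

Baseline: Casting→Principal→SoundMix = 9+8+7 = 24 → 24 days.
Score is off the critical path — its longest chain is 23 days, giving 1 of slack.
New critical path: Casting→Scouting→Score = 9+10+7 = 26 ⇒ 26 days.
Change in finish: 26 − 24 = +2 days.

2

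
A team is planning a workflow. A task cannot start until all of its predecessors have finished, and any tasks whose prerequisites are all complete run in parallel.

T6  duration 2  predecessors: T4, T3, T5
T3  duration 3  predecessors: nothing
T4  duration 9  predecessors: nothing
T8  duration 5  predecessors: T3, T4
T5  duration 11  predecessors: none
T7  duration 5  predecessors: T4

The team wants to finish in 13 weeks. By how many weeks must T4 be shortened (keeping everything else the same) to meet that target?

1

Current finish: 14 weeks; target: 13.
T4 is on every critical path, so each week cut from T4 cuts the finish by one (this holds down to a finish of 13).
Need 14 − 13 = 1 week off T4 → T4 becomes 8 weeks, finish becomes 13.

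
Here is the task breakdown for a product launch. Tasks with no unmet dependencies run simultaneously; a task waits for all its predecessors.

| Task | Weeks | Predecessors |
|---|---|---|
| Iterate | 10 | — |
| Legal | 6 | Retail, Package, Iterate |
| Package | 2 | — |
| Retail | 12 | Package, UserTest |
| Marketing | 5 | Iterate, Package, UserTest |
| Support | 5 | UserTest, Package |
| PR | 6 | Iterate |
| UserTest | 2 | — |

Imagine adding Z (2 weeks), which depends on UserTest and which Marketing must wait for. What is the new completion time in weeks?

Originally the schedule takes 20 weeks.
With Z inserted, Marketing now waits for max(Iterate, Package, UserTest, Z).
New critical path: UserTest→Retail→Legal = 2+12+6 = 20 ⇒ 20 weeks.

20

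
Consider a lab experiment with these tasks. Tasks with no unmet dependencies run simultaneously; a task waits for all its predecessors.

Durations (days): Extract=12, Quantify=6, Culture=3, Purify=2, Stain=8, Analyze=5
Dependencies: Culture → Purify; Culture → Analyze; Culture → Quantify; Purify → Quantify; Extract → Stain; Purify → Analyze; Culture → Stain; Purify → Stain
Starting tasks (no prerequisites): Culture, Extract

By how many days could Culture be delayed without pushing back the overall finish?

The longest chain is Extract→Stain = 12+8 = 20; overall finish 20 days.
Longest path through Culture: 13 days (earliest finish 3, latest finish 10).
Float = 20 − 13 = 7.

7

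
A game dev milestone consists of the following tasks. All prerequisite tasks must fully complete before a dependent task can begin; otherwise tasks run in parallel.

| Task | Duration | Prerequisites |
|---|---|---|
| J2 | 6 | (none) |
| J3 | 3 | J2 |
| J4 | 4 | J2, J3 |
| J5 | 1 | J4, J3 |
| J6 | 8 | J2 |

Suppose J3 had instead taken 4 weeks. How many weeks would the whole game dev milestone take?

Actual critical path: J2→J3→J4→J5 = 6+3+4+1 = 14 ⇒ 14 weeks.
J3 is on the critical path; changing it to 4 makes that path 15 weeks.
That remains the longest chain; total 15 weeks.

15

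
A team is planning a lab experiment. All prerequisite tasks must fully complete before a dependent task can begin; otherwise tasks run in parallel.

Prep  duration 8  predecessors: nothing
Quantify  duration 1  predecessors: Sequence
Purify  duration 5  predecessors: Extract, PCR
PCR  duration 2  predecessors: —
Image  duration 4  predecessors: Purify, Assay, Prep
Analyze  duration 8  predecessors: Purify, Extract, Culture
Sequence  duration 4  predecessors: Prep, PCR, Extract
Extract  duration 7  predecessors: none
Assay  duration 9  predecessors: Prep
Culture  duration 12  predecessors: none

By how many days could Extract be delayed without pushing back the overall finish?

The longest chain is Prep→Assay→Image = 8+9+4 = 21; overall finish 21 days.
Longest path through Extract: 20 days (earliest finish 7, latest finish 8).
So Extract can slip 8 − 7 = 1 day.

1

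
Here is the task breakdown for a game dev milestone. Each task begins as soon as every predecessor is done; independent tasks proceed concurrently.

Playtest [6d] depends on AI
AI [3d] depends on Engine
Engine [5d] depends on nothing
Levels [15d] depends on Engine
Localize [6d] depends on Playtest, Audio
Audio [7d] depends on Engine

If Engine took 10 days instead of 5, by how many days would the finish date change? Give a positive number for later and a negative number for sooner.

As given, the longest chain is Engine→Levels = 5+15 = 20, so the finish is 20 days.
Since Engine is critical, the +5 change carries straight to that chain (now 25 days).
The critical path is still Engine→Levels; finish is now 25 days.
Change in finish: 25 − 20 = +5 days.

5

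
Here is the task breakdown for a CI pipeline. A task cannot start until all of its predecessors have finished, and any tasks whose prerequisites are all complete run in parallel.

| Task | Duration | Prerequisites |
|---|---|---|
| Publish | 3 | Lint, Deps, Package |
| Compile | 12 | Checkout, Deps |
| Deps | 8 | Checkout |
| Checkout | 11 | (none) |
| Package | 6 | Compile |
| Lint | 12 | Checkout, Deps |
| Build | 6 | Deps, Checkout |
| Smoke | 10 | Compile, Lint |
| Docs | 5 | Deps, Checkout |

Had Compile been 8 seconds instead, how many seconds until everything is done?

41

The binding path is Checkout→Deps→Compile→Smoke = 11+8+12+10 = 41; finish at 41 seconds.
Compile lies on that path, so at 8 seconds the path becomes 37 seconds.
New critical path: Checkout→Deps→Lint→Smoke = 11+8+12+10 = 41 ⇒ 41 seconds.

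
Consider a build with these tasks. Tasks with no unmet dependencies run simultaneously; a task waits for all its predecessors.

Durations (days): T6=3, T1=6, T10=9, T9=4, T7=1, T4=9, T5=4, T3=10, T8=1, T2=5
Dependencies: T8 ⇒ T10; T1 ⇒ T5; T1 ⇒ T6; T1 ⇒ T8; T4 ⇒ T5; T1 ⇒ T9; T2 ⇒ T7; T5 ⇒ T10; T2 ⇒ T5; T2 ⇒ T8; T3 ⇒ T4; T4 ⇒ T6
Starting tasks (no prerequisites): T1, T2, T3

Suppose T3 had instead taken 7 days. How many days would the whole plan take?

As given, the longest chain is T3→T4→T5→T10 = 10+9+4+9 = 32, so the finish is 32 days.
T3 is on the critical path; changing it to 7 makes that path 29 days.
The critical path is still T3→T4→T5→T10; finish is now 29 days.

29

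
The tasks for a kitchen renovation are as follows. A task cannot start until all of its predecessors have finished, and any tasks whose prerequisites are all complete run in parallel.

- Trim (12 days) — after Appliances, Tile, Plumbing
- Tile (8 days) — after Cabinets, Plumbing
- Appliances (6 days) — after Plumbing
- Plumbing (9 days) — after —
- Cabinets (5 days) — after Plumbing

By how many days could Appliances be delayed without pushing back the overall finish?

7

Critical path: Plumbing→Cabinets→Tile→Trim = 9+5+8+12 = 34, so the finish is 34 days.
Appliances finishes as early as 15 and must finish by 22.
So Appliances can slip 22 − 15 = 7 days.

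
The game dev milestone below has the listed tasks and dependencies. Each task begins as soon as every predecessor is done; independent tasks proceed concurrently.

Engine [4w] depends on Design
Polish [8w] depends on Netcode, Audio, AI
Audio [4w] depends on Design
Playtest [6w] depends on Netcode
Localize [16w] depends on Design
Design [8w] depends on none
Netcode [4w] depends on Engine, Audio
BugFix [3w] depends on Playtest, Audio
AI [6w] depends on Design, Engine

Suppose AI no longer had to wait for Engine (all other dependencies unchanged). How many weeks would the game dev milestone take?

25

Before: longest chain Design→Engine→AI→Polish = 8+4+6+8 = 26, finish 26.
Without Engine→AI, AI's earliest start moves from 12 to 8.
New critical path: Design→Engine→Netcode→Playtest→BugFix = 8+4+4+6+3 = 25 ⇒ 25 weeks.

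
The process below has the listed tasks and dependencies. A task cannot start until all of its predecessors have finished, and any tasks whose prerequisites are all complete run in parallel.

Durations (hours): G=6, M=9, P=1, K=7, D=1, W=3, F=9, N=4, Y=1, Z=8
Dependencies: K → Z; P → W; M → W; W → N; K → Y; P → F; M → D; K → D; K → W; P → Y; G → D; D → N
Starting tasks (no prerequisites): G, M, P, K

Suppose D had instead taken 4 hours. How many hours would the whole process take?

17

Actual critical path: M→W→N = 9+3+4 = 16 ⇒ 16 hours.
The longest path through D is only 14 hours, so D has float 2.
Now M→D→N = 9+4+4 = 17 is longest, so the finish becomes 17 hours.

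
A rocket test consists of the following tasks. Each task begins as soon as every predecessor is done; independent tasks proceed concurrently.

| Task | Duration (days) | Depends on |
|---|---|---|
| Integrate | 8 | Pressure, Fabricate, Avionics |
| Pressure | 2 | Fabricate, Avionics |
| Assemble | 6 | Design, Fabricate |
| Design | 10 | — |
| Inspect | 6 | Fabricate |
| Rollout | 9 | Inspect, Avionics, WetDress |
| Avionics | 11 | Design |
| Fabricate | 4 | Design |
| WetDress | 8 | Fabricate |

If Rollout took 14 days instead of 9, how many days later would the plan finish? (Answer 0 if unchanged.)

5

As given, the longest chain is Design→Fabricate→WetDress→Rollout = 10+4+8+9 = 31, so the finish is 31 days.
Rollout is on the critical path; changing it to 14 makes that path 36 days.
That remains the longest chain; total 36 days.
Change in finish: 36 − 31 = +5 days.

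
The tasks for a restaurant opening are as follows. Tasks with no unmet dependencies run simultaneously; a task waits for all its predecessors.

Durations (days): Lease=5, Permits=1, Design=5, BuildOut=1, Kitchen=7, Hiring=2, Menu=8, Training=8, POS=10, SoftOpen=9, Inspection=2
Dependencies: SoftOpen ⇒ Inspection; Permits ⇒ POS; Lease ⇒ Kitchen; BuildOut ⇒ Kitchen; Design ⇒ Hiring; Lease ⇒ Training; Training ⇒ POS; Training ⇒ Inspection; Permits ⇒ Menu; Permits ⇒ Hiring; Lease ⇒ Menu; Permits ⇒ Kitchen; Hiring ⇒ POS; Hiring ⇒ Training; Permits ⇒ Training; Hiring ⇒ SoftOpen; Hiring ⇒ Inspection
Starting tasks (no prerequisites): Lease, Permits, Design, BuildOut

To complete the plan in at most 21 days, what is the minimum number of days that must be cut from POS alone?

4

Current finish: 25 days; target: 21.
POS is on every critical path, so each day cut from POS cuts the finish by one (this holds down to a finish of 18).
Need 25 − 21 = 4 days off POS → POS becomes 6 days, finish becomes 21.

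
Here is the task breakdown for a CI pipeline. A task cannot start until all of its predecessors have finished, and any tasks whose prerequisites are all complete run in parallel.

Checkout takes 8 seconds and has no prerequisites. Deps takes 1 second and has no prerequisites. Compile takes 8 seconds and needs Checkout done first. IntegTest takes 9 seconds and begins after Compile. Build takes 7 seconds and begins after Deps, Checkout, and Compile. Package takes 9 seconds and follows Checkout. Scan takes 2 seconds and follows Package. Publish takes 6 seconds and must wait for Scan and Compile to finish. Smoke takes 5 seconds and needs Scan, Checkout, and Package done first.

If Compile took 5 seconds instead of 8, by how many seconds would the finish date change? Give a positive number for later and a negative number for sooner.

0

As given, the longest chain is Checkout→Compile→IntegTest = 8+8+9 = 25, so the finish is 25 seconds.
Since Compile is critical, the -3 change carries straight to that chain (now 22 seconds).
Now Checkout→Package→Scan→Publish = 8+9+2+6 = 25 is longest, so the finish becomes 25 seconds.
Change in finish: 25 − 25 = +0 seconds.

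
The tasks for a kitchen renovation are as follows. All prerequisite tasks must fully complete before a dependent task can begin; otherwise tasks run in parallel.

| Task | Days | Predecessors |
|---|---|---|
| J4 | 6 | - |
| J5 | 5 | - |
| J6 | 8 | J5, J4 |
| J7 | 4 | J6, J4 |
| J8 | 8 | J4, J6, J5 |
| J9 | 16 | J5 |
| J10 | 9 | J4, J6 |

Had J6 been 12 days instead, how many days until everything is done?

The binding path is J4→J6→J10 = 6+8+9 = 23; finish at 23 days.
J6 lies on that path, so at 12 days the path becomes 27 days.
The critical path is still J4→J6→J10; finish is now 27 days.

27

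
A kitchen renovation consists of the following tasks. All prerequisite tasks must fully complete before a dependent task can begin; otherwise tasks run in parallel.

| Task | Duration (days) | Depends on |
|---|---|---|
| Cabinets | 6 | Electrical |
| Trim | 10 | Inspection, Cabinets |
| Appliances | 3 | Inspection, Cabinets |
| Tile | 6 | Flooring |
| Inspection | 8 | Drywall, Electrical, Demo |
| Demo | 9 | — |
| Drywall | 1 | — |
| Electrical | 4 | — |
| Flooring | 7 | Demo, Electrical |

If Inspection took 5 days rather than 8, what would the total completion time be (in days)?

24

Actual critical path: Demo→Inspection→Trim = 9+8+10 = 27 ⇒ 27 days.
Inspection lies on that path, so at 5 days the path becomes 24 days.
That remains the longest chain; total 24 days.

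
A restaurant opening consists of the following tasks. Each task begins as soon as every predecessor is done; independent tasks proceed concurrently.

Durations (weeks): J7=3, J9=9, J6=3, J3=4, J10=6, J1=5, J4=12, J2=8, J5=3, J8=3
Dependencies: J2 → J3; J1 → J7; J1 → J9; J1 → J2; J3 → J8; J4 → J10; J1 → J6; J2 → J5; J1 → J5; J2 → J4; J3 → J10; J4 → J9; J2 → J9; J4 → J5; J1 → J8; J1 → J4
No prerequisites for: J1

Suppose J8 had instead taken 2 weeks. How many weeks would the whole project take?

Baseline: J1→J2→J4→J9 = 5+8+12+9 = 34 → 34 weeks.
J8 has 14 weeks of float (longest path through it is 20).
No other chain overtakes it, so the finish is 34 weeks.

34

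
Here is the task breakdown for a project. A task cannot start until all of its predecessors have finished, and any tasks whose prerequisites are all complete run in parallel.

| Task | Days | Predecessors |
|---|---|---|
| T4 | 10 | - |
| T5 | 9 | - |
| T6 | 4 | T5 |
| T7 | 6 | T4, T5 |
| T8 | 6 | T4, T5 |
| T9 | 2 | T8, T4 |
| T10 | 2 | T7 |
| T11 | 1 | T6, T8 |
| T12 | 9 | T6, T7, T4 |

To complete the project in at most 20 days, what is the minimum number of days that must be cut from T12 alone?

Current finish: 25 days; target: 20.
T12 is on every critical path, so each day cut from T12 cuts the finish by one (this holds down to a finish of 18).
Need 25 − 20 = 5 days off T12 → T12 becomes 4 days, finish becomes 20.

5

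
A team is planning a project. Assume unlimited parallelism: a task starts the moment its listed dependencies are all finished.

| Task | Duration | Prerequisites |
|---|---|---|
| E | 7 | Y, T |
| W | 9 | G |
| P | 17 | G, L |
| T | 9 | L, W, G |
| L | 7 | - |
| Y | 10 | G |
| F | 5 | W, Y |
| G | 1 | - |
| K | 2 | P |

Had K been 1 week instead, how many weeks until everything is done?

26

The binding path is L→P→K = 7+17+2 = 26; finish at 26 weeks.
K lies on that path, so at 1 week the path becomes 25 weeks.
Now G→W→T→E = 1+9+9+7 = 26 is longest, so the finish becomes 26 weeks.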